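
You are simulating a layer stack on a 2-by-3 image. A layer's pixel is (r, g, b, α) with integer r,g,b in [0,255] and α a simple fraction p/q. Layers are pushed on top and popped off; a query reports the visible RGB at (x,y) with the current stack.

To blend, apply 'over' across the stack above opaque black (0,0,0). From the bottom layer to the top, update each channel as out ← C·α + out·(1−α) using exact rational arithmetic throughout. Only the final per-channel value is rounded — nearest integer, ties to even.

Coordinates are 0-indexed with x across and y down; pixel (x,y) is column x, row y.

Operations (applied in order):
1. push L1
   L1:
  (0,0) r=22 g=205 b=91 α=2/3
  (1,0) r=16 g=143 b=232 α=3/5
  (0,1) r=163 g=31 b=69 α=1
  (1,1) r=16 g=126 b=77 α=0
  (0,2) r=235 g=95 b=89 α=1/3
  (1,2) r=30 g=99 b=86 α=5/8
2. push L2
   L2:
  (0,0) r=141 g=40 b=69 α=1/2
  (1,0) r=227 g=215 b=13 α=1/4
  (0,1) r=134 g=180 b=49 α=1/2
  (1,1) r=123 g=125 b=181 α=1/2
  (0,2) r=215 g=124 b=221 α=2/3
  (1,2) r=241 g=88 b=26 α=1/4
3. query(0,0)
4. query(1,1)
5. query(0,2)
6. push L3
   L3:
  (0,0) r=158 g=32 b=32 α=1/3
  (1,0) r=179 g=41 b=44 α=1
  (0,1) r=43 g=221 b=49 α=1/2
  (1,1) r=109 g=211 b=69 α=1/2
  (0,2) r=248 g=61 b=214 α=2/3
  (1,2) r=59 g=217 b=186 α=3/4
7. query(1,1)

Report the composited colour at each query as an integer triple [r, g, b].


at x=0,y=0 over L1,L2:
+L1 (α=2/3) → [44/3, 410/3, 182/3]
+L2 (α=1/2) → [467/6, 265/3, 389/6]
= [78, 88, 65]

at x=1,y=1 over L1,L2:
L1 α=0: [0, 0, 0]
L2 α=1/2: [123/2, 125/2, 181/2]
→ [62, 62, 90]

at x=0,y=2 over L1,L2:
L1 α=1/3: [235/3, 95/3, 89/3]
L2 α=2/3: [1525/9, 839/9, 1415/9]
rounded: [169, 93, 157]

at x=1,y=1 over L1,L2,L3:
+L1 (α=0) → [0, 0, 0]
+L2 (α=1/2) → [123/2, 125/2, 181/2]
+L3 (α=1/2) → [341/4, 547/4, 319/4]
= [85, 137, 80]


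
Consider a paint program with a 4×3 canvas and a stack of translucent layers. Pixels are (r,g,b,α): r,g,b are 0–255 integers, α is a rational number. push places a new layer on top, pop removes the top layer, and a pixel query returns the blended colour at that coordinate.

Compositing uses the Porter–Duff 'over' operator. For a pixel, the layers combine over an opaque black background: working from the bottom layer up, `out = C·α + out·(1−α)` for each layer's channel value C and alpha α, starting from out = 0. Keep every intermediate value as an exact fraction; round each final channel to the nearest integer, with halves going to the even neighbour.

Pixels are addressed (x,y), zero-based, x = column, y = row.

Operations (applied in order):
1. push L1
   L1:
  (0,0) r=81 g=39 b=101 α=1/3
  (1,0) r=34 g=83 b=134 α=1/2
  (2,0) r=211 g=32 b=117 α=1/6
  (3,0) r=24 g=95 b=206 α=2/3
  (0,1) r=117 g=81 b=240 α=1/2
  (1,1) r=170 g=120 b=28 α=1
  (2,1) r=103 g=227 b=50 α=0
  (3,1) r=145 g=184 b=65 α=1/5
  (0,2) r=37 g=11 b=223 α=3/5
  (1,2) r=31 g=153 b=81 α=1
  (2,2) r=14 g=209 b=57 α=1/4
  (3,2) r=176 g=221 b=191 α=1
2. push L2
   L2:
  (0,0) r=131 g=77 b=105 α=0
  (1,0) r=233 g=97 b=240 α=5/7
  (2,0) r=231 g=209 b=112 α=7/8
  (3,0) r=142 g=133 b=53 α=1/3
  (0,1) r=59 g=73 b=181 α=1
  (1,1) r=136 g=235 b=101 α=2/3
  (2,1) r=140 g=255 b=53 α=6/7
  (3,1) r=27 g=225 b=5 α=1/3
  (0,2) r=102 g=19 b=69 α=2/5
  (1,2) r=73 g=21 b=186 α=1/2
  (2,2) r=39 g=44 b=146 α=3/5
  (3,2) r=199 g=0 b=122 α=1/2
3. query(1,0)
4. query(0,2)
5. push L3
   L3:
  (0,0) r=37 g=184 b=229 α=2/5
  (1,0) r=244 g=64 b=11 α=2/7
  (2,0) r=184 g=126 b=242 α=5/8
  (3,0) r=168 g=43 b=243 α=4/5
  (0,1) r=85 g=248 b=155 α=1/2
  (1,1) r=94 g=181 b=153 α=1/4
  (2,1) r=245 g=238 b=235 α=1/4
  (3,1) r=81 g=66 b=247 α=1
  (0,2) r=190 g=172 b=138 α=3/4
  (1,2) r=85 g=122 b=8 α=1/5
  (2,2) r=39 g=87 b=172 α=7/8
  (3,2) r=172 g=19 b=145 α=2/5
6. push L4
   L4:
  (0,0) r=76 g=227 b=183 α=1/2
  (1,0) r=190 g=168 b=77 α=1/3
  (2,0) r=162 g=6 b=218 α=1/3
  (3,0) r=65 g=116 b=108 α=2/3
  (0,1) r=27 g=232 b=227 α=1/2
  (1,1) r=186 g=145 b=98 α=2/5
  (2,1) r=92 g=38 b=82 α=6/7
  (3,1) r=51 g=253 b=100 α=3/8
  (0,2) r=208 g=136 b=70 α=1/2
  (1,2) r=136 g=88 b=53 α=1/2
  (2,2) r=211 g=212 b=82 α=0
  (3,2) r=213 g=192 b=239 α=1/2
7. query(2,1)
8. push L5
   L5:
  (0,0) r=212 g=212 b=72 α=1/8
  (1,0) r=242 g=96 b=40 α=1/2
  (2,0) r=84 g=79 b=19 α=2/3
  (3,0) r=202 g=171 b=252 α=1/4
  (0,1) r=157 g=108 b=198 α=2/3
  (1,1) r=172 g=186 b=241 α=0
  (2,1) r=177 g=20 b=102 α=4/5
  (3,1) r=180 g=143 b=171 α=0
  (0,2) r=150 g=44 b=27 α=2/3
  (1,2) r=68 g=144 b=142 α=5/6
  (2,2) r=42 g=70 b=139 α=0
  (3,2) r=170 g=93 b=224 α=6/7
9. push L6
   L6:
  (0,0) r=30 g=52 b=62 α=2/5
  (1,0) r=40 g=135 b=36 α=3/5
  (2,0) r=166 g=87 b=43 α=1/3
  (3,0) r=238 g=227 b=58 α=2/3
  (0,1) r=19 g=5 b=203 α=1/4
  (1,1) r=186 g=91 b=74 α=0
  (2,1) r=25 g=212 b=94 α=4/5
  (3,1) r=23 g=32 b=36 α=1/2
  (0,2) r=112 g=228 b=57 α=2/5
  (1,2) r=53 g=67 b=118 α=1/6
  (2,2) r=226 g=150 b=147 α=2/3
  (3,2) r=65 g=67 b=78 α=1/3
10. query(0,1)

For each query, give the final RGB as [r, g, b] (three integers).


(1,0) stack=L1,L2; from [0,0,0]:
L1 α=1/2: [17, 83/2, 67]
L2 α=5/7: [1199/7, 568/7, 1334/7]
rounded: [171, 81, 191]

at x=0,y=2 over L1,L2:
+L1 (α=3/5) → [111/5, 33/5, 669/5]
+L2 (α=2/5) → [1353/25, 289/25, 2697/25]
= [54, 12, 108]

query (2,1) [L1,L2,L3,L4] — begin 0,0,0
L1 α=0: [0, 0, 0]
L2 α=6/7: [120, 1530/7, 318/7]
L3 α=1/4: [605/4, 1564/7, 2599/28]
L4 α=6/7: [2813/28, 3160/49, 16375/196]
→ [100, 64, 84]

query (0,1) [L1,L2,L3,L4,L5,L6] — begin 0,0,0
after L1 α=1/2: [117/2, 81/2, 120]
after L2 α=1: [59, 73, 181]
after L3 α=1/2: [72, 321/2, 168]
after L4 α=1/2: [99/2, 785/4, 395/2]
after L5 α=2/3: [727/6, 1649/12, 1187/6]
after L6 α=1/4: [765/8, 1669/16, 1593/8]
→ [96, 104, 199]


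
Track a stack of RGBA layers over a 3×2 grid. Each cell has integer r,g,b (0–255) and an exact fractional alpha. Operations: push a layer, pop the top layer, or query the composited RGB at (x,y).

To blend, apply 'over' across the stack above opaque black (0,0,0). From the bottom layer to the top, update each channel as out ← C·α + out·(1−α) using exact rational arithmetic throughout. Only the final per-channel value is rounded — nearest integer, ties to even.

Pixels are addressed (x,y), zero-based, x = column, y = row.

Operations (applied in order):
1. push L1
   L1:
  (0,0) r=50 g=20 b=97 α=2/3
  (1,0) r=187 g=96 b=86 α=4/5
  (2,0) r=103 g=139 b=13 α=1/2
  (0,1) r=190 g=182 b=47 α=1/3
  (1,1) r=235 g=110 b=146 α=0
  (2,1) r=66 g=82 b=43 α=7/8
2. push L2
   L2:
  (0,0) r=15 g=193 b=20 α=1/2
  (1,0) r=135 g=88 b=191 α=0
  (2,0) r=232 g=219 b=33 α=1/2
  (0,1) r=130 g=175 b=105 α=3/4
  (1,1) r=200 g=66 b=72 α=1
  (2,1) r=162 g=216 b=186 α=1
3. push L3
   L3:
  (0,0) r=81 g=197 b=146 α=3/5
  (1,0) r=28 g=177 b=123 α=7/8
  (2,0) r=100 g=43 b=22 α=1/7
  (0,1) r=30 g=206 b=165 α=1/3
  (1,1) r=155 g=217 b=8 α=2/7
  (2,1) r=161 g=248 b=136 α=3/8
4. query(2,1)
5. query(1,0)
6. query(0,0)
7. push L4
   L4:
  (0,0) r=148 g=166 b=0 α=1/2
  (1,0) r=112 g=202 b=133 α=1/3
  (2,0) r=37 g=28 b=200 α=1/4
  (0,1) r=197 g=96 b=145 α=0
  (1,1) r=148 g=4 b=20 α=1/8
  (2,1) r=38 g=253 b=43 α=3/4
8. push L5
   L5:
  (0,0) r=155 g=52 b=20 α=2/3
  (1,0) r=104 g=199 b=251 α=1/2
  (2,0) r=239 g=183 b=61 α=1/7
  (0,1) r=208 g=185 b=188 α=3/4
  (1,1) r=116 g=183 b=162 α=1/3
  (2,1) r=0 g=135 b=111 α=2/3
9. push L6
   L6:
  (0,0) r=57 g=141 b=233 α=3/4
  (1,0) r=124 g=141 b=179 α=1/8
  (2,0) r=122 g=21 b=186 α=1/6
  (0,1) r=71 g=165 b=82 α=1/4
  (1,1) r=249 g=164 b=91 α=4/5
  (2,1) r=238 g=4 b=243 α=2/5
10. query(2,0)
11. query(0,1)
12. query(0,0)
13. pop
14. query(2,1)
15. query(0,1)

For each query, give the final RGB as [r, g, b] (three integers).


query (2,1) [L1,L2,L3] — begin 0,0,0
+L1 (α=7/8) → [231/4, 287/4, 301/8]
+L2 (α=1) → [162, 216, 186]
+L3 (α=3/8) → [1293/8, 228, 669/4]
→ [162, 228, 167]

query (1,0) [L1,L2,L3] — begin 0,0,0
L1 α=4/5: [748/5, 384/5, 344/5]
L2 α=0: [748/5, 384/5, 344/5]
L3 α=7/8: [216/5, 6579/40, 4649/40]
→ [43, 164, 116]

query (0,0) [L1,L2,L3] — begin 0,0,0
+L1 (α=2/3) → [100/3, 40/3, 194/3]
+L2 (α=1/2) → [145/6, 619/6, 127/3]
+L3 (α=3/5) → [874/15, 2392/15, 1568/15]
rounded: [58, 159, 105]

query (2,0) [L1,L2,L3,L4,L5,L6] — begin 0,0,0
+L1 (α=1/2) → [103/2, 139/2, 13/2]
+L2 (α=1/2) → [567/4, 577/4, 79/4]
+L3 (α=1/7) → [1901/14, 1817/14, 281/14]
+L4 (α=1/4) → [6221/56, 5843/56, 3643/56]
+L5 (α=1/7) → [25355/196, 22653/196, 12637/196]
+L6 (α=1/6) → [50229/392, 39127/392, 99641/1176]
= [128, 100, 85]

(0,1) stack=L1,L2,L3,L4,L5,L6; from [0,0,0]:
after L1 α=1/3: [190/3, 182/3, 47/3]
after L2 α=3/4: [340/3, 1757/12, 248/3]
after L3 α=1/3: [770/9, 2993/18, 991/9]
after L4 α=0: [770/9, 2993/18, 991/9]
after L5 α=3/4: [3193/18, 12983/72, 6067/36]
after L6 α=1/4: [3619/24, 16943/96, 7051/48]
= [151, 176, 147]

at x=0,y=0 over L1,L2,L3,L4,L5,L6:
+L1 (α=2/3) → [100/3, 40/3, 194/3]
+L2 (α=1/2) → [145/6, 619/6, 127/3]
+L3 (α=3/5) → [874/15, 2392/15, 1568/15]
+L4 (α=1/2) → [1547/15, 2441/15, 784/15]
+L5 (α=2/3) → [6197/45, 4001/45, 1384/45]
+L6 (α=3/4) → [3473/45, 5759/45, 32839/180]
= [77, 128, 182]

(2,1) stack=L1,L2,L3,L4,L5; from [0,0,0]:
L1 α=7/8: [231/4, 287/4, 301/8]
L2 α=1: [162, 216, 186]
L3 α=3/8: [1293/8, 228, 669/4]
L4 α=3/4: [2205/32, 987/4, 1185/16]
L5 α=2/3: [735/32, 689/4, 1579/16]
rounded: [23, 172, 99]

at x=0,y=1 over L1,L2,L3,L4,L5:
after L1 α=1/3: [190/3, 182/3, 47/3]
after L2 α=3/4: [340/3, 1757/12, 248/3]
after L3 α=1/3: [770/9, 2993/18, 991/9]
after L4 α=0: [770/9, 2993/18, 991/9]
after L5 α=3/4: [3193/18, 12983/72, 6067/36]
rounded: [177, 180, 169]


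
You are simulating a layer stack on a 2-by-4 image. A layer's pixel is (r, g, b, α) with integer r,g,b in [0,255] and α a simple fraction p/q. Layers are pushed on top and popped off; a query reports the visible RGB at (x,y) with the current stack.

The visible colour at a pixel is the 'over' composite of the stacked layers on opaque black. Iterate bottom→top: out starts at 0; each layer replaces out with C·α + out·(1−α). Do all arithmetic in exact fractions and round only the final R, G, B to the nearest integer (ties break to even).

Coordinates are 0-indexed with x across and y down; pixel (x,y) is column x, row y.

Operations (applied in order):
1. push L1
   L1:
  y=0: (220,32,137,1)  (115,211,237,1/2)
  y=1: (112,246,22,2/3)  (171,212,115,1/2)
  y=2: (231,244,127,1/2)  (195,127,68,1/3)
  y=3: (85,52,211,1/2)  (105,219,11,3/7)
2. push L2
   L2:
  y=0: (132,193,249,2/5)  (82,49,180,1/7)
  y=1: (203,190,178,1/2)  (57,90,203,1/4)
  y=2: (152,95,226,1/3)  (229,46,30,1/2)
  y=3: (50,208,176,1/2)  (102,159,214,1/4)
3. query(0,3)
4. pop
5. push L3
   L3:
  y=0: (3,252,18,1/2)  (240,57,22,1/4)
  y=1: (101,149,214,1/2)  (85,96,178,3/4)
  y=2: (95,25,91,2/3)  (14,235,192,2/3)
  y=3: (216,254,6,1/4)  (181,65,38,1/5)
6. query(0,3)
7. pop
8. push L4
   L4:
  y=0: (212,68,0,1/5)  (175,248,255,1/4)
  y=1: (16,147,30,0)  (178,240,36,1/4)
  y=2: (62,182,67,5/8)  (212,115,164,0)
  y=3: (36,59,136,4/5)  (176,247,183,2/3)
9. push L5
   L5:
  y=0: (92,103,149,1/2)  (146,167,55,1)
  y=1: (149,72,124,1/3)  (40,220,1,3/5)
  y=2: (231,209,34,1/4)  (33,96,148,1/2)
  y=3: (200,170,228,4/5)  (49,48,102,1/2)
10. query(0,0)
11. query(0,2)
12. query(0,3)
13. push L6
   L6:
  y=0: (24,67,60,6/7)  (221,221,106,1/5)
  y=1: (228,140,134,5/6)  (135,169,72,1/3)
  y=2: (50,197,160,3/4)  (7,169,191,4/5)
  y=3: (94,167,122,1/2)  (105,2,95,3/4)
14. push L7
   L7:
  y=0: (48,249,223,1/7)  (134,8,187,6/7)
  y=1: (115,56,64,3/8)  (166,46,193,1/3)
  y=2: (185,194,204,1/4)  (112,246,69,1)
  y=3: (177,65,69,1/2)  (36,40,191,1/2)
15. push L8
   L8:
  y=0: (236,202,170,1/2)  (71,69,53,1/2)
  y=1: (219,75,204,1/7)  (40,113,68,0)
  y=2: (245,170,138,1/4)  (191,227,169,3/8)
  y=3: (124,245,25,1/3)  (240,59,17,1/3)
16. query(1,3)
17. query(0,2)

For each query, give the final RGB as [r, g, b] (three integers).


at x=0,y=3 over L1,L2:
+L1 (α=1/2) → [85/2, 26, 211/2]
+L2 (α=1/2) → [185/4, 117, 563/4]
= [46, 117, 141]

at x=0,y=3 over L1,L3:
+L1 (α=1/2) → [85/2, 26, 211/2]
+L3 (α=1/4) → [687/8, 83, 645/8]
→ [86, 83, 81]

(0,0) stack=L1,L4,L5; from [0,0,0]:
+L1 (α=1) → [220, 32, 137]
+L4 (α=1/5) → [1092/5, 196/5, 548/5]
+L5 (α=1/2) → [776/5, 711/10, 1293/10]
rounded: [155, 71, 129]

at x=0,y=2 over L1,L4,L5:
L1 α=1/2: [231/2, 122, 127/2]
L4 α=5/8: [1313/16, 319/2, 1051/16]
L5 α=1/4: [7635/64, 1375/8, 3697/64]
rounded: [119, 172, 58]

(0,3) stack=L1,L4,L5; from [0,0,0]:
+L1 (α=1/2) → [85/2, 26, 211/2]
+L4 (α=4/5) → [373/10, 262/5, 1299/10]
+L5 (α=4/5) → [8373/50, 3662/25, 10419/50]
rounded: [167, 146, 208]

(1,3) stack=L1,L4,L5,L6,L7,L8; from [0,0,0]:
+L1 (α=3/7) → [45, 657/7, 33/7]
+L4 (α=2/3) → [397/3, 4115/21, 865/7]
+L5 (α=1/2) → [272/3, 5123/42, 1579/14]
+L6 (α=3/4) → [1217/12, 5375/168, 5569/56]
+L7 (α=1/2) → [1649/24, 12095/336, 16265/112]
+L8 (α=1/3) → [4529/36, 22007/504, 5739/56]
= [126, 44, 102]

(0,2) stack=L1,L4,L5,L6,L7,L8; from [0,0,0]:
+L1 (α=1/2) → [231/2, 122, 127/2]
+L4 (α=5/8) → [1313/16, 319/2, 1051/16]
+L5 (α=1/4) → [7635/64, 1375/8, 3697/64]
+L6 (α=3/4) → [17235/256, 6103/32, 34417/256]
+L7 (α=1/4) → [99065/1024, 24517/128, 155475/1024]
+L8 (α=1/4) → [548075/4096, 95311/512, 607737/4096]
→ [134, 186, 148]


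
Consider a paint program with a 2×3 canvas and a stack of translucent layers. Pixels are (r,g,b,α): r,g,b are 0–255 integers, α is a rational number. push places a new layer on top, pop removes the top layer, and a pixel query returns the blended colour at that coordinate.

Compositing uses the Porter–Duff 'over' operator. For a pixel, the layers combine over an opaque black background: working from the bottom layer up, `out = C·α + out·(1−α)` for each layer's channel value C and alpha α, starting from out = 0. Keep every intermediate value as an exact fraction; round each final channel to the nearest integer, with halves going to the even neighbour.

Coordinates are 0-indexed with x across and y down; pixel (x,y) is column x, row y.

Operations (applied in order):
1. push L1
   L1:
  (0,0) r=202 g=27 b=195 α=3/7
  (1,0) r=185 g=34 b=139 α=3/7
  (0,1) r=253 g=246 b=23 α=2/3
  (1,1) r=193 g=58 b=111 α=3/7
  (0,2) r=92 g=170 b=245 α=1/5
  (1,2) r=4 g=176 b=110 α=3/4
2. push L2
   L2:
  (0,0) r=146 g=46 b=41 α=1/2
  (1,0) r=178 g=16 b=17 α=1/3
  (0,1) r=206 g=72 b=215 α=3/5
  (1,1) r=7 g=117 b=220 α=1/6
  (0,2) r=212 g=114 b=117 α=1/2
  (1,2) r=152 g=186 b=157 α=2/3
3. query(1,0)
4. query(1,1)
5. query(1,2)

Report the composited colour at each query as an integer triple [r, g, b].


query (1,0) [L1,L2] — begin 0,0,0
+L1 (α=3/7) → [555/7, 102/7, 417/7]
+L2 (α=1/3) → [2356/21, 316/21, 953/21]
rounded: [112, 15, 45]

(1,1) stack=L1,L2; from [0,0,0]:
after L1 α=3/7: [579/7, 174/7, 333/7]
after L2 α=1/6: [1472/21, 563/14, 3205/42]
= [70, 40, 76]

(1,2) stack=L1,L2; from [0,0,0]:
+L1 (α=3/4) → [3, 132, 165/2]
+L2 (α=2/3) → [307/3, 168, 793/6]
→ [102, 168, 132]


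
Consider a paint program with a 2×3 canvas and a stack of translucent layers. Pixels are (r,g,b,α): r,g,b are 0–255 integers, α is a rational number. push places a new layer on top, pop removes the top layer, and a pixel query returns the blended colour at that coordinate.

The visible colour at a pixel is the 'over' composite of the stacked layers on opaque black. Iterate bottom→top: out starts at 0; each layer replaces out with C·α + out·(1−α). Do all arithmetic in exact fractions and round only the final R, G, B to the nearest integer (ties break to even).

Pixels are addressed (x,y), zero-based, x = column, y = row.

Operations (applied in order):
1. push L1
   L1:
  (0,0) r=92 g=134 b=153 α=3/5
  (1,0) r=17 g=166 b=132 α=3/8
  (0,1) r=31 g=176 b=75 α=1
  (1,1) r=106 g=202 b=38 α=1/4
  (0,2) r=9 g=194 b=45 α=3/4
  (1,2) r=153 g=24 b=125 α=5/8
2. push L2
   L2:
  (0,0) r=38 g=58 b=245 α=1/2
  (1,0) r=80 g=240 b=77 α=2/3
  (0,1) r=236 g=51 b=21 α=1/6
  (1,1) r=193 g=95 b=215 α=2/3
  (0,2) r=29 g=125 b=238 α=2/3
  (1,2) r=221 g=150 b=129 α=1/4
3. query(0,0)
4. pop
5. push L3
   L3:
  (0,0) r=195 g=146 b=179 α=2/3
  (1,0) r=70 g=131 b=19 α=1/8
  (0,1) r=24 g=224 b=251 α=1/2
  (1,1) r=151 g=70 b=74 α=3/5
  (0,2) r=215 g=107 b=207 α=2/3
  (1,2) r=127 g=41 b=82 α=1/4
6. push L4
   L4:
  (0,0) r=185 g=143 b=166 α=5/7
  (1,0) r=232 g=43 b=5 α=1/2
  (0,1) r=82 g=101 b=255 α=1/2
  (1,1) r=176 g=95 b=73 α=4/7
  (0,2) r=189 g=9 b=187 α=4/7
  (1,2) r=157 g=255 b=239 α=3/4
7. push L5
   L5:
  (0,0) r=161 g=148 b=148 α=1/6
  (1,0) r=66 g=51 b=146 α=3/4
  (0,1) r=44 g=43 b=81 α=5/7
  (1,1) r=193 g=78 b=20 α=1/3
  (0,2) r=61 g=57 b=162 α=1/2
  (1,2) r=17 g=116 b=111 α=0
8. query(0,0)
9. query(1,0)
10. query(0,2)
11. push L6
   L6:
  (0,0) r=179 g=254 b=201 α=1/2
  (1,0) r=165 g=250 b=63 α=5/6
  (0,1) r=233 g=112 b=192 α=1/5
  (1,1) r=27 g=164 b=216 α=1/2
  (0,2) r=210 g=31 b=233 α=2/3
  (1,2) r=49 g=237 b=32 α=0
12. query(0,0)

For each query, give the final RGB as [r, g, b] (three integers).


at x=0,y=0 over L1,L2:
L1 α=3/5: [276/5, 402/5, 459/5]
L2 α=1/2: [233/5, 346/5, 842/5]
→ [47, 69, 168]

at x=0,y=0 over L1,L3,L4,L5:
L1 α=3/5: [276/5, 402/5, 459/5]
L3 α=2/3: [742/5, 1862/15, 2249/15]
L4 α=5/7: [6109/35, 14449/105, 16948/105]
L5 α=1/6: [1206/7, 17557/126, 10028/63]
= [172, 139, 159]

(1,0) stack=L1,L3,L4,L5; from [0,0,0]:
L1 α=3/8: [51/8, 249/4, 99/2]
L3 α=1/8: [917/64, 2267/32, 731/16]
L4 α=1/2: [15765/128, 3643/64, 811/32]
L5 α=3/4: [41109/512, 13435/256, 14827/128]
rounded: [80, 52, 116]

at x=0,y=2 over L1,L3,L4,L5:
+L1 (α=3/4) → [27/4, 291/2, 135/4]
+L3 (α=2/3) → [1747/12, 719/6, 597/4]
+L4 (α=4/7) → [4771/28, 113/2, 4783/28]
+L5 (α=1/2) → [6479/56, 227/4, 9319/56]
→ [116, 57, 166]

at x=0,y=0 over L1,L3,L4,L5,L6:
+L1 (α=3/5) → [276/5, 402/5, 459/5]
+L3 (α=2/3) → [742/5, 1862/15, 2249/15]
+L4 (α=5/7) → [6109/35, 14449/105, 16948/105]
+L5 (α=1/6) → [1206/7, 17557/126, 10028/63]
+L6 (α=1/2) → [2459/14, 49561/252, 22691/126]
→ [176, 197, 180]


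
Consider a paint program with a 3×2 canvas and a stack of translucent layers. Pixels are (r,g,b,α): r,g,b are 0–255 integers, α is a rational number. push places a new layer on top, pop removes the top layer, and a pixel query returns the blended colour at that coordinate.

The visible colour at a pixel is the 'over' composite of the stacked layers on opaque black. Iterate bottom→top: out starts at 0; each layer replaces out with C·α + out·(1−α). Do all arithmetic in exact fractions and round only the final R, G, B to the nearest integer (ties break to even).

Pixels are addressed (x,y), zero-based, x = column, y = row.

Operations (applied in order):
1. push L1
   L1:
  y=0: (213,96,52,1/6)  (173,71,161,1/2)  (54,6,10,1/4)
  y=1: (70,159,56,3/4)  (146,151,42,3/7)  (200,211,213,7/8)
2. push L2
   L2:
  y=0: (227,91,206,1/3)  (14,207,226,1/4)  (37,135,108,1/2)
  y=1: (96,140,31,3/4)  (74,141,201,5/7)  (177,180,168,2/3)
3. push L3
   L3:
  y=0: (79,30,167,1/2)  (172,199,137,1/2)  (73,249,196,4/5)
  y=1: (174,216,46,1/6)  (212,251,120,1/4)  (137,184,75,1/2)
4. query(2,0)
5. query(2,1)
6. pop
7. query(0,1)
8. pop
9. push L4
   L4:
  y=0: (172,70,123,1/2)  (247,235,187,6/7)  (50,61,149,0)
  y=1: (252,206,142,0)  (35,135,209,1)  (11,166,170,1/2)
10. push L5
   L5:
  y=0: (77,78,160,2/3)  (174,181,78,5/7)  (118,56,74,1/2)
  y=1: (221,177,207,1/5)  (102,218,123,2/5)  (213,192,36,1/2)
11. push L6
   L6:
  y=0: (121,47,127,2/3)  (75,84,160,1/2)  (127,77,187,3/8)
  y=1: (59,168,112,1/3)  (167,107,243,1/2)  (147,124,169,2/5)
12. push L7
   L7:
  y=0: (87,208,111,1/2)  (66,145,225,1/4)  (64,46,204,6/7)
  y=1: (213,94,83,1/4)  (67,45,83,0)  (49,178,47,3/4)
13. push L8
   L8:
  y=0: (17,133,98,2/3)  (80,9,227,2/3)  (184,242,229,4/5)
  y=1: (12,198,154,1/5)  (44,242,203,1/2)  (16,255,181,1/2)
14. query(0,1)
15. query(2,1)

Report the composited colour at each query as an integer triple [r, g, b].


at x=2,y=0 over L1,L2,L3:
+L1 (α=1/4) → [27/2, 3/2, 5/2]
+L2 (α=1/2) → [101/4, 273/4, 221/4]
+L3 (α=4/5) → [1269/20, 4257/20, 3357/20]
= [63, 213, 168]

(2,1) stack=L1,L2,L3; from [0,0,0]:
L1 α=7/8: [175, 1477/8, 1491/8]
L2 α=2/3: [529/3, 4357/24, 1393/8]
L3 α=1/2: [470/3, 8773/48, 1993/16]
rounded: [157, 183, 125]

at x=0,y=1 over L1,L2:
after L1 α=3/4: [105/2, 477/4, 42]
after L2 α=3/4: [681/8, 2157/16, 135/4]
→ [85, 135, 34]

(0,1) stack=L1,L4,L5,L6,L7,L8; from [0,0,0]:
L1 α=3/4: [105/2, 477/4, 42]
L4 α=0: [105/2, 477/4, 42]
L5 α=1/5: [431/5, 654/5, 75]
L6 α=1/3: [1157/15, 716/5, 262/3]
L7 α=1/4: [1111/10, 1309/10, 345/4]
L8 α=1/5: [2282/25, 3608/25, 499/5]
rounded: [91, 144, 100]

(2,1) stack=L1,L4,L5,L6,L7,L8; from [0,0,0]:
L1 α=7/8: [175, 1477/8, 1491/8]
L4 α=1/2: [93, 2805/16, 2851/16]
L5 α=1/2: [153, 5877/32, 3427/32]
L6 α=2/5: [753/5, 25567/160, 21097/160]
L7 α=3/4: [372/5, 111007/640, 43657/640]
L8 α=1/2: [226/5, 274207/1280, 159497/1280]
= [45, 214, 125]


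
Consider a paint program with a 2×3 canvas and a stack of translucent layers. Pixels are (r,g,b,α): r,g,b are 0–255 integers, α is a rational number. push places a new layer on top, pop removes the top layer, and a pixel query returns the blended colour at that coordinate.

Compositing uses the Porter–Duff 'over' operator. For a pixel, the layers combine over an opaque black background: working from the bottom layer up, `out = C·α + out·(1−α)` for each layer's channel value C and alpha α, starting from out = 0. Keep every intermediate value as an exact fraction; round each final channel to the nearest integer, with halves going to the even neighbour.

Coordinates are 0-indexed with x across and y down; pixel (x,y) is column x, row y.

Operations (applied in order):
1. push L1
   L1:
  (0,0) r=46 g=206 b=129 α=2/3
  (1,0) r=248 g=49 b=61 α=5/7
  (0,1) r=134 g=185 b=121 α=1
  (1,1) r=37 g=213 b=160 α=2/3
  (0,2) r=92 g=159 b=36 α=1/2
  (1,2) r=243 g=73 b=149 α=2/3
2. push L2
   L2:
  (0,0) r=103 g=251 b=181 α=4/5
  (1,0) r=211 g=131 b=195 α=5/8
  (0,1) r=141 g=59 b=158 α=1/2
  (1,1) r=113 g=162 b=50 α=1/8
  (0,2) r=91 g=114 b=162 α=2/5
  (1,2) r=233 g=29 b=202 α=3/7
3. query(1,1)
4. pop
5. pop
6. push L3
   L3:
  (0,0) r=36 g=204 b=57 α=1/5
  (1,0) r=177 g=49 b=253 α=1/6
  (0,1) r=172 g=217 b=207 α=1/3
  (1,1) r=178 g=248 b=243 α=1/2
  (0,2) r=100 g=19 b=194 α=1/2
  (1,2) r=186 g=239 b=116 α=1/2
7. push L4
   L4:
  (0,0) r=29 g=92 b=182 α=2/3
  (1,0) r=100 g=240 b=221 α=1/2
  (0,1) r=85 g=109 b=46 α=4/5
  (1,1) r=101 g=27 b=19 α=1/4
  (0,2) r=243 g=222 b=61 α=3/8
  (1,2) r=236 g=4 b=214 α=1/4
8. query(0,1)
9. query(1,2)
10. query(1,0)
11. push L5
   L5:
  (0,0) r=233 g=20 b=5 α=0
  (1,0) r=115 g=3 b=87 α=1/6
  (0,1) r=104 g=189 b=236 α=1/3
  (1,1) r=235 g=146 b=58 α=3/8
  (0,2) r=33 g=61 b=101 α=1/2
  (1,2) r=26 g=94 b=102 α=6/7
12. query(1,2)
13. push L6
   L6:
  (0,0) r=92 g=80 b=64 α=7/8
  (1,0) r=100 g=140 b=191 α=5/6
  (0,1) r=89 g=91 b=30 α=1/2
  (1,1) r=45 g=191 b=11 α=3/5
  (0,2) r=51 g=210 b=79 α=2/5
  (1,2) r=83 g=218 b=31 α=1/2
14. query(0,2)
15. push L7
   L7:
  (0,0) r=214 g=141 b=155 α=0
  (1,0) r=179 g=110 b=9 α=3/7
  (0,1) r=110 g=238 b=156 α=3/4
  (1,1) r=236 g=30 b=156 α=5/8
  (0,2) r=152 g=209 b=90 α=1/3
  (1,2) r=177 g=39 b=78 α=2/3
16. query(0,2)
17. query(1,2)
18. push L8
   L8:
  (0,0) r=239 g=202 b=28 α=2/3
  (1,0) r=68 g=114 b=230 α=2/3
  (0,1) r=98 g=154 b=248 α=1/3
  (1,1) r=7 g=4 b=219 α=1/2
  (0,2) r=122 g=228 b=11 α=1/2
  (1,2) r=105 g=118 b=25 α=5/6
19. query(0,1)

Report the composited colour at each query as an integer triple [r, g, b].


query (1,1) [L1,L2] — begin 0,0,0
after L1 α=2/3: [74/3, 142, 320/3]
after L2 α=1/8: [857/24, 289/2, 1195/12]
rounded: [36, 144, 100]

(0,1) stack=L3,L4; from [0,0,0]:
+L3 (α=1/3) → [172/3, 217/3, 69]
+L4 (α=4/5) → [1192/15, 305/3, 253/5]
rounded: [79, 102, 51]

query (1,2) [L3,L4] — begin 0,0,0
+L3 (α=1/2) → [93, 239/2, 58]
+L4 (α=1/4) → [515/4, 725/8, 97]
= [129, 91, 97]

(1,0) stack=L3,L4; from [0,0,0]:
after L3 α=1/6: [59/2, 49/6, 253/6]
after L4 α=1/2: [259/4, 1489/12, 1579/12]
→ [65, 124, 132]

(1,2) stack=L3,L4,L5; from [0,0,0]:
after L3 α=1/2: [93, 239/2, 58]
after L4 α=1/4: [515/4, 725/8, 97]
after L5 α=6/7: [1139/28, 5237/56, 709/7]
→ [41, 94, 101]

(0,2) stack=L3,L4,L5,L6; from [0,0,0]:
after L3 α=1/2: [50, 19/2, 97]
after L4 α=3/8: [979/8, 1427/16, 167/2]
after L5 α=1/2: [1243/16, 2403/32, 369/4]
after L6 α=2/5: [5361/80, 20649/160, 1739/20]
= [67, 129, 87]

at x=0,y=2 over L3,L4,L5,L6,L7:
after L3 α=1/2: [50, 19/2, 97]
after L4 α=3/8: [979/8, 1427/16, 167/2]
after L5 α=1/2: [1243/16, 2403/32, 369/4]
after L6 α=2/5: [5361/80, 20649/160, 1739/20]
after L7 α=1/3: [11441/120, 37369/240, 2639/30]
rounded: [95, 156, 88]

query (1,2) [L3,L4,L5,L6,L7] — begin 0,0,0
+L3 (α=1/2) → [93, 239/2, 58]
+L4 (α=1/4) → [515/4, 725/8, 97]
+L5 (α=6/7) → [1139/28, 5237/56, 709/7]
+L6 (α=1/2) → [3463/56, 17445/112, 463/7]
+L7 (α=2/3) → [23287/168, 8727/112, 1555/21]
→ [139, 78, 74]

query (0,1) [L3,L4,L5,L6,L7,L8] — begin 0,0,0
+L3 (α=1/3) → [172/3, 217/3, 69]
+L4 (α=4/5) → [1192/15, 305/3, 253/5]
+L5 (α=1/3) → [3944/45, 1177/9, 562/5]
+L6 (α=1/2) → [7949/90, 998/9, 356/5]
+L7 (α=3/4) → [37649/360, 1856/9, 674/5]
+L8 (α=1/3) → [55289/540, 5098/27, 2588/15]
rounded: [102, 189, 173]


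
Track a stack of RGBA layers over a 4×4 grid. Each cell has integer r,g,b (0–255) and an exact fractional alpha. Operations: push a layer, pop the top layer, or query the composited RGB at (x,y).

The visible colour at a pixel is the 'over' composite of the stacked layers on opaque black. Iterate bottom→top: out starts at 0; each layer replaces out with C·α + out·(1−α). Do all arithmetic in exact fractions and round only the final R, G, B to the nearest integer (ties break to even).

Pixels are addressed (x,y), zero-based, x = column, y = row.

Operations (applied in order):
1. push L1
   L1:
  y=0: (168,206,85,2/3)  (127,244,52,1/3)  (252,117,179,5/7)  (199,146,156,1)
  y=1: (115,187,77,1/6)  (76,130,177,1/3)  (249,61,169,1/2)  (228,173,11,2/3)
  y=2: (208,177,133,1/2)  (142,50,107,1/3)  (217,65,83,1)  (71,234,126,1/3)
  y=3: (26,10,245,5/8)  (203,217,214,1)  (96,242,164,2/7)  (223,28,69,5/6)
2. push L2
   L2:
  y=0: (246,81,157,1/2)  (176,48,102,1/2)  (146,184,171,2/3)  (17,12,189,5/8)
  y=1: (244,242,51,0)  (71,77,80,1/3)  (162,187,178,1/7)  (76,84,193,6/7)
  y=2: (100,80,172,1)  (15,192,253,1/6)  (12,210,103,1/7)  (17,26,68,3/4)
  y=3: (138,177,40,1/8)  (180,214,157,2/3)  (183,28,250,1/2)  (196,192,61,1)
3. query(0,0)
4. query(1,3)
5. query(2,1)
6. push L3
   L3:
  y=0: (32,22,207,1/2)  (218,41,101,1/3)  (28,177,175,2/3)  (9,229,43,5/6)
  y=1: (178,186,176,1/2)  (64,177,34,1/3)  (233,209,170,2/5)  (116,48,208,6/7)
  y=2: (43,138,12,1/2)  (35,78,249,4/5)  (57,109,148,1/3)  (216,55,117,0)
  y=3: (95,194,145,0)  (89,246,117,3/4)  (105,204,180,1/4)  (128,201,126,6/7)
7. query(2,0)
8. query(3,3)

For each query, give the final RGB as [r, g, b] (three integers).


query (0,0) [L1,L2] — begin 0,0,0
L1 α=2/3: [112, 412/3, 170/3]
L2 α=1/2: [179, 655/6, 641/6]
rounded: [179, 109, 107]

(1,3) stack=L1,L2; from [0,0,0]:
L1 α=1: [203, 217, 214]
L2 α=2/3: [563/3, 215, 176]
rounded: [188, 215, 176]

query (2,1) [L1,L2] — begin 0,0,0
L1 α=1/2: [249/2, 61/2, 169/2]
L2 α=1/7: [909/7, 370/7, 685/7]
→ [130, 53, 98]

query (2,0) [L1,L2,L3] — begin 0,0,0
+L1 (α=5/7) → [180, 585/7, 895/7]
+L2 (α=2/3) → [472/3, 3161/21, 3289/21]
+L3 (α=2/3) → [640/9, 10595/63, 10639/63]
rounded: [71, 168, 169]

(3,3) stack=L1,L2,L3; from [0,0,0]:
L1 α=5/6: [1115/6, 70/3, 115/2]
L2 α=1: [196, 192, 61]
L3 α=6/7: [964/7, 1398/7, 817/7]
rounded: [138, 200, 117]


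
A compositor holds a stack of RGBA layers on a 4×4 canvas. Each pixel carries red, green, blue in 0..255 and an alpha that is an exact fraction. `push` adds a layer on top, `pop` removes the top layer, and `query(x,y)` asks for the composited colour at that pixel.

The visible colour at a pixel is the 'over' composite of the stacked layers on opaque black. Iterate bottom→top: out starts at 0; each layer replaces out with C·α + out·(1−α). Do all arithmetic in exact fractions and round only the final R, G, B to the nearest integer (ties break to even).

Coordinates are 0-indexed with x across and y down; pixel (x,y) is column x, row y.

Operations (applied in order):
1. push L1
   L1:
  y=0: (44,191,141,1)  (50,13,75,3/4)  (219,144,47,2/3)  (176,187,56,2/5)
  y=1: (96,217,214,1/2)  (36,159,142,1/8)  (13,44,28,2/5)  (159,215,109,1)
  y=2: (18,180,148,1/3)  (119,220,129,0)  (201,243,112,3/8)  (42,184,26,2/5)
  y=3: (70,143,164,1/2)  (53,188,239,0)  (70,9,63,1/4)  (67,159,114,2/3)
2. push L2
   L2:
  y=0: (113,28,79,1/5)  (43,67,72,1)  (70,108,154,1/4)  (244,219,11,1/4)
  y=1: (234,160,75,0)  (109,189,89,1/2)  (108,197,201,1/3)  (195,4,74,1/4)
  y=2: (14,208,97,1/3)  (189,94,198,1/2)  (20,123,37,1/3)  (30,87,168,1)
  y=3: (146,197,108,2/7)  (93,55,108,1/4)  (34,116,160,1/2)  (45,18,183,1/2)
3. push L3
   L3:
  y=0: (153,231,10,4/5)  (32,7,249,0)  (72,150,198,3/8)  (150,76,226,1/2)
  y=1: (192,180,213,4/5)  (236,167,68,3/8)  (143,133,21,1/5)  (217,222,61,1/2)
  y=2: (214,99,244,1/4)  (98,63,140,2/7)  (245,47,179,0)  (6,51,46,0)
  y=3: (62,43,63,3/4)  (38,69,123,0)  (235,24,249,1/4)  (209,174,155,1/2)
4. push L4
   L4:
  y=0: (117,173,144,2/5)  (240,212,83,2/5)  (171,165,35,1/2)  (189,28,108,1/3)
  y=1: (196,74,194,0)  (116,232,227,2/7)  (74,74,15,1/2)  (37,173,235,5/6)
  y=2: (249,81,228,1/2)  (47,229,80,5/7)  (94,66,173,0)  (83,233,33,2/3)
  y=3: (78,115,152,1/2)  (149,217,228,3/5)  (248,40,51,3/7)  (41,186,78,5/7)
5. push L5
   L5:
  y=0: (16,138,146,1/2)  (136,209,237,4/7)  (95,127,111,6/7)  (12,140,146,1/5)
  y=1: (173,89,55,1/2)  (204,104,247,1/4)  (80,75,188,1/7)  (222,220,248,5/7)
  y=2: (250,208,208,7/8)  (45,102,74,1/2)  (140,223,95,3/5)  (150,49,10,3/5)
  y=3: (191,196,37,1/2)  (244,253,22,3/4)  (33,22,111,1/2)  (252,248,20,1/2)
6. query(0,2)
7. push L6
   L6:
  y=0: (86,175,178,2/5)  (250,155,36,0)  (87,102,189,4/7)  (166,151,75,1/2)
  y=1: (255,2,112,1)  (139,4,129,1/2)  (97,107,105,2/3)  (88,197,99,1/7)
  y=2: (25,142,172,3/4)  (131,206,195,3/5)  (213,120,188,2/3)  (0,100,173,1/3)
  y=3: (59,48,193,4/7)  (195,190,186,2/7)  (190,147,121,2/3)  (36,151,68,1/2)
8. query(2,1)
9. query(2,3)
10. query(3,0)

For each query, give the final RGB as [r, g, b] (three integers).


(0,2) stack=L1,L2,L3,L4,L5; from [0,0,0]:
L1 α=1/3: [6, 60, 148/3]
L2 α=1/3: [26/3, 328/3, 587/9]
L3 α=1/4: [60, 427/4, 1319/12]
L4 α=1/2: [309/2, 751/8, 4055/24]
L5 α=7/8: [3809/16, 12399/64, 38999/192]
→ [238, 194, 203]

query (2,1) [L1,L2,L3,L4,L5,L6] — begin 0,0,0
after L1 α=2/5: [26/5, 88/5, 56/5]
after L2 α=1/3: [592/15, 387/5, 1117/15]
after L3 α=1/5: [4513/75, 2213/25, 4783/75]
after L4 α=1/2: [10063/150, 4063/50, 2954/75]
after L5 α=1/7: [12063/175, 14064/175, 10608/175]
after L6 α=2/3: [46013/525, 51514/525, 15786/175]
→ [88, 98, 90]

at x=2,y=3 over L1,L2,L3,L4,L5,L6:
L1 α=1/4: [35/2, 9/4, 63/4]
L2 α=1/2: [103/4, 473/8, 703/8]
L3 α=1/4: [1249/16, 1611/32, 4101/32]
L4 α=3/7: [4225/28, 2571/56, 5325/56]
L5 α=1/2: [5149/56, 3803/112, 11541/112]
L6 α=2/3: [26429/168, 36731/336, 38645/336]
→ [157, 109, 115]

(3,0) stack=L1,L2,L3,L4,L5,L6; from [0,0,0]:
+L1 (α=2/5) → [352/5, 374/5, 112/5]
+L2 (α=1/4) → [569/5, 2217/20, 391/20]
+L3 (α=1/2) → [1319/10, 3737/40, 4911/40]
+L4 (α=1/3) → [2264/15, 4297/60, 2357/20]
+L5 (α=1/5) → [9236/75, 6397/75, 3087/25]
+L6 (α=1/2) → [10843/75, 8861/75, 2481/25]
rounded: [145, 118, 99]


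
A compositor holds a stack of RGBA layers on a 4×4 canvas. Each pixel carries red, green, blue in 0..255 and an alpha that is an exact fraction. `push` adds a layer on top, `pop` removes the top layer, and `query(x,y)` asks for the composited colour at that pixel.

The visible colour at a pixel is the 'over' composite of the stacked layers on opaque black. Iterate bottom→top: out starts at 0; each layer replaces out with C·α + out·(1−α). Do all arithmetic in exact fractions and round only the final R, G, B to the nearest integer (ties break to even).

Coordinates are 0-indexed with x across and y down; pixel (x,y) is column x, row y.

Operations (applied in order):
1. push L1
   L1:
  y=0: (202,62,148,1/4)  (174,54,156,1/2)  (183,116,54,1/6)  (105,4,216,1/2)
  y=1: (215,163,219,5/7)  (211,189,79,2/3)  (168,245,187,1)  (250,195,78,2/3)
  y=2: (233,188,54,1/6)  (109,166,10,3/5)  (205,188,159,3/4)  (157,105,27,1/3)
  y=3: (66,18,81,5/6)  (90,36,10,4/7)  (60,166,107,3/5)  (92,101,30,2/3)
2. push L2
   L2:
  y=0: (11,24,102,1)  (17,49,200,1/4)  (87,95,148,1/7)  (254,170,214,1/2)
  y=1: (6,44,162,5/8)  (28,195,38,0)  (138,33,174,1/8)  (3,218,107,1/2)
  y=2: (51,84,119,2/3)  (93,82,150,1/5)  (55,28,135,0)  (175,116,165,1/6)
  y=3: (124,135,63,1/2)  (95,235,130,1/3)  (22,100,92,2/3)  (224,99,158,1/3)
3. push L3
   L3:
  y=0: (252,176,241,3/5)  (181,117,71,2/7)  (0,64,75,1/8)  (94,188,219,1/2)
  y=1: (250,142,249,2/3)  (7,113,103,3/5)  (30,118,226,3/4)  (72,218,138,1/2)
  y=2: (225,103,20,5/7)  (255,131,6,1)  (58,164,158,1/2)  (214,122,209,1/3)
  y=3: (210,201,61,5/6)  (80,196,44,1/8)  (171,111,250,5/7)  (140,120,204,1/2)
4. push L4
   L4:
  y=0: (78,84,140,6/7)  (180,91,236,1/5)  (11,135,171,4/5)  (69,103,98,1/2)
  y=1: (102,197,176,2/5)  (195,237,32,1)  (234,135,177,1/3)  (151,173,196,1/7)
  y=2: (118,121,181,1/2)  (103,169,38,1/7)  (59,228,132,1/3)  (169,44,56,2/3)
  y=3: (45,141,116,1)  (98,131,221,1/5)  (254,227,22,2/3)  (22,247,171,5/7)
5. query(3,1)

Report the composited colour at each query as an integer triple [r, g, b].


(3,1) stack=L1,L2,L3,L4; from [0,0,0]:
L1 α=2/3: [500/3, 130, 52]
L2 α=1/2: [509/6, 174, 159/2]
L3 α=1/2: [941/12, 196, 435/4]
L4 α=1/7: [1243/14, 1349/7, 1697/14]
rounded: [89, 193, 121]


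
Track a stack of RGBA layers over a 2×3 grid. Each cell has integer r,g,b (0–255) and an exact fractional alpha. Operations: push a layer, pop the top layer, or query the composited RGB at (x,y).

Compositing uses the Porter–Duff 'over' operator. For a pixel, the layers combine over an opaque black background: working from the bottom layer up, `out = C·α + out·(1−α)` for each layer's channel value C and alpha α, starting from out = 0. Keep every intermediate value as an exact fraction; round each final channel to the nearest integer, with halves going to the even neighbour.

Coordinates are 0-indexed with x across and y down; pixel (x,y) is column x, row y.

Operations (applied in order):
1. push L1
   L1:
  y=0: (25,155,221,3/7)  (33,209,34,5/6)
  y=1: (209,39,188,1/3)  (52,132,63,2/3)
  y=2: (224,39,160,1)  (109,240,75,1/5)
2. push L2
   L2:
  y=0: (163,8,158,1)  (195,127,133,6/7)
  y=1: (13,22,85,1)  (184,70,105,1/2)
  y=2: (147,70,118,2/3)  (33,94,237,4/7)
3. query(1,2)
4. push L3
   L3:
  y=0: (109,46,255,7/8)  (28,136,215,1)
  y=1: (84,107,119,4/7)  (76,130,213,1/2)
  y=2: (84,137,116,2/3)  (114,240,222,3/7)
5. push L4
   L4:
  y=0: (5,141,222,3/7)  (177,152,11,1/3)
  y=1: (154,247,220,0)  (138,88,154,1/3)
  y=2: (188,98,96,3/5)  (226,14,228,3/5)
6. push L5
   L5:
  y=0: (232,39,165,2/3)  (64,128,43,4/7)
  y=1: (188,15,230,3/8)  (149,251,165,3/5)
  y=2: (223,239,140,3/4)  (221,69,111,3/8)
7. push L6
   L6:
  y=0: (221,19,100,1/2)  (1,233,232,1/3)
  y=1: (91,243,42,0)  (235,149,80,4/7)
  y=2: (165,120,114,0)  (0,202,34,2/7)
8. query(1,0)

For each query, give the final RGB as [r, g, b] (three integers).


(1,2) stack=L1,L2; from [0,0,0]:
+L1 (α=1/5) → [109/5, 48, 15]
+L2 (α=4/7) → [141/5, 520/7, 993/7]
= [28, 74, 142]

(1,0) stack=L1,L2,L3,L4,L5,L6; from [0,0,0]:
L1 α=5/6: [55/2, 1045/6, 85/3]
L2 α=6/7: [2395/14, 5617/42, 2479/21]
L3 α=1: [28, 136, 215]
L4 α=1/3: [233/3, 424/3, 147]
L5 α=4/7: [489/7, 936/7, 613/7]
L6 α=1/3: [985/21, 3503/21, 950/7]
→ [47, 167, 136]


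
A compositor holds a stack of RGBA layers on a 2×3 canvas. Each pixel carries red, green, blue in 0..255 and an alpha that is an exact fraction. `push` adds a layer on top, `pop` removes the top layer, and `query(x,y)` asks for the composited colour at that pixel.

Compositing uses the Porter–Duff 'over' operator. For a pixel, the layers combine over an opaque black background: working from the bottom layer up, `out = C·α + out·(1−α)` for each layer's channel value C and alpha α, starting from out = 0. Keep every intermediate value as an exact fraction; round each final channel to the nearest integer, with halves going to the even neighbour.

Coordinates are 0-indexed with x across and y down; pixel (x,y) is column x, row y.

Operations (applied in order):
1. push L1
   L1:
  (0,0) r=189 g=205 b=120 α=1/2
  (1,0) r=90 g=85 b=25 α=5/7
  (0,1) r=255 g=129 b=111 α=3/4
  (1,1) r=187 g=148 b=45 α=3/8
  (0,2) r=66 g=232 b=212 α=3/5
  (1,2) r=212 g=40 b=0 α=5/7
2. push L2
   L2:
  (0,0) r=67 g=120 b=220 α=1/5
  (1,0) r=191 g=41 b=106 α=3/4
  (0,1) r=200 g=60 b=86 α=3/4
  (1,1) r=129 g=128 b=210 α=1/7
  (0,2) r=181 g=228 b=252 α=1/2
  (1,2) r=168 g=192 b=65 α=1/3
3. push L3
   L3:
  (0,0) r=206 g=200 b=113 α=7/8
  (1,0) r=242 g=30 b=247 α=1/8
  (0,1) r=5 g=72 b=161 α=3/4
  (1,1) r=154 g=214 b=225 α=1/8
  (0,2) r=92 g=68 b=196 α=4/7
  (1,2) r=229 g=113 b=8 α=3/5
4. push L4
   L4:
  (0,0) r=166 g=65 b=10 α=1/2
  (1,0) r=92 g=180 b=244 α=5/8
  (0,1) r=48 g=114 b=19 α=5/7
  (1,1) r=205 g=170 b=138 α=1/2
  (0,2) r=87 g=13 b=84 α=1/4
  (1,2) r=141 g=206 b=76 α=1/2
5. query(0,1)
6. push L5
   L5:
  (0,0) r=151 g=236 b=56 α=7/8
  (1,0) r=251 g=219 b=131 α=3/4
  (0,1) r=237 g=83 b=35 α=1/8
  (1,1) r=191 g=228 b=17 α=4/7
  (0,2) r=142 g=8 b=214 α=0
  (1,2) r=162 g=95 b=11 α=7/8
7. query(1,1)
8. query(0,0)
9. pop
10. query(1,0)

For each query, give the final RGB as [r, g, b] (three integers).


query (0,1) [L1,L2,L3,L4] — begin 0,0,0
after L1 α=3/4: [765/4, 387/4, 333/4]
after L2 α=3/4: [3165/16, 1107/16, 1365/16]
after L3 α=3/4: [3405/64, 4563/64, 9093/64]
after L4 α=5/7: [11085/224, 22803/224, 12133/224]
= [49, 102, 54]

at x=1,y=1 over L1,L2,L3,L4,L5:
+L1 (α=3/8) → [561/8, 111/2, 135/8]
+L2 (α=1/7) → [2199/28, 461/7, 1245/28]
+L3 (α=1/8) → [2815/32, 675/8, 2145/32]
+L4 (α=1/2) → [9375/64, 2035/16, 6561/64]
+L5 (α=4/7) → [11003/64, 20697/112, 24035/448]
rounded: [172, 185, 54]

query (0,0) [L1,L2,L3,L4,L5] — begin 0,0,0
L1 α=1/2: [189/2, 205/2, 60]
L2 α=1/5: [89, 106, 92]
L3 α=7/8: [1531/8, 753/4, 883/8]
L4 α=1/2: [2859/16, 1013/8, 963/16]
L5 α=7/8: [19771/128, 14229/64, 7235/128]
rounded: [154, 222, 57]

(1,0) stack=L1,L2,L3,L4; from [0,0,0]:
after L1 α=5/7: [450/7, 425/7, 125/7]
after L2 α=3/4: [4461/28, 643/14, 2351/28]
after L3 α=1/8: [5429/32, 703/16, 3339/32]
after L4 α=5/8: [31007/256, 16509/128, 49057/256]
= [121, 129, 192]


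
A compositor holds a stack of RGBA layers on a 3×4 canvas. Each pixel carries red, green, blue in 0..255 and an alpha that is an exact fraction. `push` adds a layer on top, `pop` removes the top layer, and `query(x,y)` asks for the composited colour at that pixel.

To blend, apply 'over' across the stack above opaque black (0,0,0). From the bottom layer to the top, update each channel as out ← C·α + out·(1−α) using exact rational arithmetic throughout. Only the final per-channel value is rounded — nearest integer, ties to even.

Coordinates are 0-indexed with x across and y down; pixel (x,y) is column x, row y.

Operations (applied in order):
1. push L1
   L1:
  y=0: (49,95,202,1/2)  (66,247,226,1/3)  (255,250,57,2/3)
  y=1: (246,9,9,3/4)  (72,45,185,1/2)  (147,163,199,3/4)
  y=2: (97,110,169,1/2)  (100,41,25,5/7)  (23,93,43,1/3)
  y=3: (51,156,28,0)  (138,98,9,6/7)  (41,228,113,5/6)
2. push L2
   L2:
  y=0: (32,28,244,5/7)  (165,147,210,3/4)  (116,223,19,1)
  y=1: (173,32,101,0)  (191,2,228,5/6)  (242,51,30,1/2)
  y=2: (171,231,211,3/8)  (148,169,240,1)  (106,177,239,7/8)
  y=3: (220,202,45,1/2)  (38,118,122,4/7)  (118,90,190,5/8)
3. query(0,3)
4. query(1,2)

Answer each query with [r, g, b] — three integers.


query (0,3) [L1,L2] — begin 0,0,0
L1 α=0: [0, 0, 0]
L2 α=1/2: [110, 101, 45/2]
→ [110, 101, 22]

query (1,2) [L1,L2] — begin 0,0,0
L1 α=5/7: [500/7, 205/7, 125/7]
L2 α=1: [148, 169, 240]
→ [148, 169, 240]
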